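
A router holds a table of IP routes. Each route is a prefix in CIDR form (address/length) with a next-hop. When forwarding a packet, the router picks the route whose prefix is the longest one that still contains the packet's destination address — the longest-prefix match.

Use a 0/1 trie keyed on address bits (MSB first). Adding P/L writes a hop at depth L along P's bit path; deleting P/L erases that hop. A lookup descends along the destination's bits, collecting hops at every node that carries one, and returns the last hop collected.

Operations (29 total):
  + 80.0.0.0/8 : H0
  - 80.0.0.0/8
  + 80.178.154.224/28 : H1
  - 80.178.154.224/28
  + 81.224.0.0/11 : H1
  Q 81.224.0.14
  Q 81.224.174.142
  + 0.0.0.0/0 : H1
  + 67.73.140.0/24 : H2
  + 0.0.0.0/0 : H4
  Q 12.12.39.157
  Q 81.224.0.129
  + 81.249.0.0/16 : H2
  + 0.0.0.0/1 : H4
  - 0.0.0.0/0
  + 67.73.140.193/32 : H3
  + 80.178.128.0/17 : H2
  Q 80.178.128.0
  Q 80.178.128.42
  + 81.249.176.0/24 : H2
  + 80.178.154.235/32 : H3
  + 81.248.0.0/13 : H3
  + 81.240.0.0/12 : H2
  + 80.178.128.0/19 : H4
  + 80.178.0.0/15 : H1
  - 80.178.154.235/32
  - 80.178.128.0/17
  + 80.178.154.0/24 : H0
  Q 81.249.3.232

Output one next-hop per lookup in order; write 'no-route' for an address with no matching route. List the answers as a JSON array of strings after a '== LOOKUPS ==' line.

Trace:
  add 80.0.0.0/8 -> H0 at depth 8
  - 80.0.0.0/8 clear@8
  add 80.178.154.224/28 -> H1 at depth 28
  - 80.178.154.224/28 clear@28
  add 81.224.0.0/11 -> H1 at depth 11
  ? 81.224.0.14  path d0:-→d1:-→d2:-→d3:-→d4:-→d5:-→d6:-→d7:-→d8:-→d9:-→d10:-→d11:H1  best=H1
  ? 81.224.174.142  path d0:-→d1:-→d2:-→d3:-→d4:-→d5:-→d6:-→d7:-→d8:-→d9:-→d10:-→d11:H1  best=H1
  add 0.0.0.0/0 -> H1 at depth 0
  add 67.73.140.0/24 -> H2 at depth 24
  add 0.0.0.0/0 -> H4 at depth 0
  ? 12.12.39.157  path d0:H4→d1:-  best=H4
  ? 81.224.0.129  path d0:H4→d1:-→d2:-→d3:-→d4:-→d5:-→d6:-→d7:-→d8:-→d9:-→d10:-→d11:H1  best=H1
  add 81.249.0.0/16 -> H2 at depth 16
  add 0.0.0.0/1 -> H4 at depth 1
  - 0.0.0.0/0 clear@0
  add 67.73.140.193/32 -> H3 at depth 32
  add 80.178.128.0/17 -> H2 at depth 17
  ? 80.178.128.0  path d0:-→d1:H4→d2:-→d3:-→d4:-→d5:-→d6:-→d7:-→d8:-→d9:-→d10:-→d11:-→d12:-→d13:-→d14:-→d15:-→d16:-→d17:H2→d18:-→d19:-  best=H2
  ? 80.178.128.42  path d0:-→d1:H4→d2:-→d3:-→d4:-→d5:-→d6:-→d7:-→d8:-→d9:-→d10:-→d11:-→d12:-→d13:-→d14:-→d15:-→d16:-→d17:H2→d18:-→d19:-  best=H2
  add 81.249.176.0/24 -> H2 at depth 24
  add 80.178.154.235/32 -> H3 at depth 32
  add 81.248.0.0/13 -> H3 at depth 13
  add 81.240.0.0/12 -> H2 at depth 12
  add 80.178.128.0/19 -> H4 at depth 19
  add 80.178.0.0/15 -> H1 at depth 15
  - 80.178.154.235/32 clear@32
  - 80.178.128.0/17 clear@17
  add 80.178.154.0/24 -> H0 at depth 24
  ? 81.249.3.232  path d0:-→d1:H4→d2:-→d3:-→d4:-→d5:-→d6:-→d7:-→d8:-→d9:-→d10:-→d11:H1→d12:H2→d13:H3→d14:-→d15:-→d16:H2  best=H2

== LOOKUPS ==
["H1","H1","H4","H1","H2","H2","H2"]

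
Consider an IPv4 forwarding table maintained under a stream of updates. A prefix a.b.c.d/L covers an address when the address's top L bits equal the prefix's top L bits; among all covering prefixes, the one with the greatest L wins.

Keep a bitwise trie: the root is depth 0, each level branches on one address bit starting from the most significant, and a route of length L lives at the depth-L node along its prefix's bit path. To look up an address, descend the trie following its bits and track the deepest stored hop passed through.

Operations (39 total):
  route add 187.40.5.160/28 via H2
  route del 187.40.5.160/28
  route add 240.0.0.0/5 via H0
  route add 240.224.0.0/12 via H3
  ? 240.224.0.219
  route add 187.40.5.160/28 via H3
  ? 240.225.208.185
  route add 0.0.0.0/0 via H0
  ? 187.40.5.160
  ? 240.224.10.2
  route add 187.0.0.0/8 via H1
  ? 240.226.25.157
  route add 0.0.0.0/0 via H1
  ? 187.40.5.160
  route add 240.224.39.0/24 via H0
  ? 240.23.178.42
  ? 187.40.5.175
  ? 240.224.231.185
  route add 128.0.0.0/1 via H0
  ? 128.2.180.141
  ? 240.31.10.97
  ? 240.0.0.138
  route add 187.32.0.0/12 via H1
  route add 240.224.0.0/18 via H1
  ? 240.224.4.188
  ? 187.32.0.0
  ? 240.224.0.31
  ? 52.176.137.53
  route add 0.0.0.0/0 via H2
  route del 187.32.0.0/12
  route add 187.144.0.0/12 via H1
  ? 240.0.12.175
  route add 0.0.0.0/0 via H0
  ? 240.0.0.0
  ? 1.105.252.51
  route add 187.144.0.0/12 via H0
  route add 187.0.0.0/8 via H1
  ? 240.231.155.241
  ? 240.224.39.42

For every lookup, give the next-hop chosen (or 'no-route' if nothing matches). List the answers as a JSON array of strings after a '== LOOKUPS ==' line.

Apply in order:
  + 187.40.5.160/28 (H2) depth=28
  - 187.40.5.160/28 clear@28
  + 240.0.0.0/5 (H0) depth=5
  + 240.224.0.0/12 (H3) depth=12
  ? 240.224.0.219  path d0:-→d1:-→d2:-→d3:-→d4:-→d5:H0→d6:-→d7:-→d8:-→d9:-→d10:-→d11:-→d12:H3  best=H3
  + 187.40.5.160/28 (H3) depth=28
  ? 240.225.208.185  path d0:-→d1:-→d2:-→d3:-→d4:-→d5:H0→d6:-→d7:-→d8:-→d9:-→d10:-→d11:-→d12:H3  best=H3
  + 0.0.0.0/0 (H0) depth=0
  ? 187.40.5.160  path d0:H0→d1:-→d2:-→d3:-→d4:-→d5:-→d6:-→d7:-→d8:-→d9:-→d10:-→d11:-→d12:-→d13:-→d14:-→d15:-→d16:-→d17:-→d18:-→d19:-→d20:-→d21:-→d22:-→d23:-→d24:-→d25:-→d26:-→d27:-→d28:H3  best=H3
  ? 240.224.10.2  path d0:H0→d1:-→d2:-→d3:-→d4:-→d5:H0→d6:-→d7:-→d8:-→d9:-→d10:-→d11:-→d12:H3  best=H3
  + 187.0.0.0/8 (H1) depth=8
  ? 240.226.25.157  path d0:H0→d1:-→d2:-→d3:-→d4:-→d5:H0→d6:-→d7:-→d8:-→d9:-→d10:-→d11:-→d12:H3  best=H3
  + 0.0.0.0/0 (H1) depth=0
  ? 187.40.5.160  path d0:H1→d1:-→d2:-→d3:-→d4:-→d5:-→d6:-→d7:-→d8:H1→d9:-→d10:-→d11:-→d12:-→d13:-→d14:-→d15:-→d16:-→d17:-→d18:-→d19:-→d20:-→d21:-→d22:-→d23:-→d24:-→d25:-→d26:-→d27:-→d28:H3  best=H3
  + 240.224.39.0/24 (H0) depth=24
  ? 240.23.178.42  path d0:H1→d1:-→d2:-→d3:-→d4:-→d5:H0→d6:-→d7:-→d8:-  best=H0
  ? 187.40.5.175  path d0:H1→d1:-→d2:-→d3:-→d4:-→d5:-→d6:-→d7:-→d8:H1→d9:-→d10:-→d11:-→d12:-→d13:-→d14:-→d15:-→d16:-→d17:-→d18:-→d19:-→d20:-→d21:-→d22:-→d23:-→d24:-→d25:-→d26:-→d27:-→d28:H3  best=H3
  ? 240.224.231.185  path d0:H1→d1:-→d2:-→d3:-→d4:-→d5:H0→d6:-→d7:-→d8:-→d9:-→d10:-→d11:-→d12:H3→d13:-→d14:-→d15:-→d16:-  best=H3
  + 128.0.0.0/1 (H0) depth=1
  ? 128.2.180.141  path d0:H1→d1:H0→d2:-  best=H0
  ? 240.31.10.97  path d0:H1→d1:H0→d2:-→d3:-→d4:-→d5:H0→d6:-→d7:-→d8:-  best=H0
  ? 240.0.0.138  path d0:H1→d1:H0→d2:-→d3:-→d4:-→d5:H0→d6:-→d7:-→d8:-  best=H0
  + 187.32.0.0/12 (H1) depth=12
  + 240.224.0.0/18 (H1) depth=18
  ? 240.224.4.188  path d0:H1→d1:H0→d2:-→d3:-→d4:-→d5:H0→d6:-→d7:-→d8:-→d9:-→d10:-→d11:-→d12:H3→d13:-→d14:-→d15:-→d16:-→d17:-→d18:H1  best=H1
  ? 187.32.0.0  path d0:H1→d1:H0→d2:-→d3:-→d4:-→d5:-→d6:-→d7:-→d8:H1→d9:-→d10:-→d11:-→d12:H1  best=H1
  ? 240.224.0.31  path d0:H1→d1:H0→d2:-→d3:-→d4:-→d5:H0→d6:-→d7:-→d8:-→d9:-→d10:-→d11:-→d12:H3→d13:-→d14:-→d15:-→d16:-→d17:-→d18:H1  best=H1
  ? 52.176.137.53  path d0:H1  best=H1
  + 0.0.0.0/0 (H2) depth=0
  - 187.32.0.0/12 clear@12
  + 187.144.0.0/12 (H1) depth=12
  ? 240.0.12.175  path d0:H2→d1:H0→d2:-→d3:-→d4:-→d5:H0→d6:-→d7:-→d8:-  best=H0
  + 0.0.0.0/0 (H0) depth=0
  ? 240.0.0.0  path d0:H0→d1:H0→d2:-→d3:-→d4:-→d5:H0→d6:-→d7:-→d8:-  best=H0
  ? 1.105.252.51  path d0:H0  best=H0
  + 187.144.0.0/12 (H0) depth=12
  + 187.0.0.0/8 (H1) depth=8
  ? 240.231.155.241  path d0:H0→d1:H0→d2:-→d3:-→d4:-→d5:H0→d6:-→d7:-→d8:-→d9:-→d10:-→d11:-→d12:H3→d13:-  best=H3
  ? 240.224.39.42  path d0:H0→d1:H0→d2:-→d3:-→d4:-→d5:H0→d6:-→d7:-→d8:-→d9:-→d10:-→d11:-→d12:H3→d13:-→d14:-→d15:-→d16:-→d17:-→d18:H1→d19:-→d20:-→d21:-→d22:-→d23:-→d24:H0  best=H0

== LOOKUPS ==
["H3","H3","H3","H3","H3","H3","H0","H3","H3","H0","H0","H0","H1","H1","H1","H1","H0","H0","H0","H3","H0"]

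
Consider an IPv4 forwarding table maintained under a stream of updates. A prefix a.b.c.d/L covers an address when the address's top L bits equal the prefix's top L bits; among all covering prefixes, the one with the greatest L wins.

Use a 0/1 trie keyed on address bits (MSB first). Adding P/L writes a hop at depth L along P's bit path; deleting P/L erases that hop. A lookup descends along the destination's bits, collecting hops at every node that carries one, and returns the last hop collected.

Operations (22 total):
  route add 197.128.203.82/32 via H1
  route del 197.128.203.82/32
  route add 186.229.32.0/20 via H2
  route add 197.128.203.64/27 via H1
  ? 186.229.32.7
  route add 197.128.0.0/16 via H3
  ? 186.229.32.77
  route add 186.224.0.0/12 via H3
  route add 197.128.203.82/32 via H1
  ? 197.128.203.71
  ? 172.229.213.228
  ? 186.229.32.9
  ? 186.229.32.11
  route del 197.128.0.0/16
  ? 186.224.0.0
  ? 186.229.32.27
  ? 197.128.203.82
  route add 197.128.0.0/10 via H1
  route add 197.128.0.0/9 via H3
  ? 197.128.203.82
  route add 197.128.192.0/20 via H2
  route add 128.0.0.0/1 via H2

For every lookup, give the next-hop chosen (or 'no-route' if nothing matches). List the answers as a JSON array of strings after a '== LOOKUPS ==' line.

Trace:
  add 197.128.203.82/32 -> H1 at depth 32
  del 197.128.203.82/32 (clear depth 32)
  add 186.229.32.0/20 -> H2 at depth 20
  add 197.128.203.64/27 -> H1 at depth 27
  ? 186.229.32.7  path d0:-→d1:-→d2:-→d3:-→d4:-→d5:-→d6:-→d7:-→d8:-→d9:-→d10:-→d11:-→d12:-→d13:-→d14:-→d15:-→d16:-→d17:-→d18:-→d19:-→d20:H2  best=H2
  add 197.128.0.0/16 -> H3 at depth 16
  ? 186.229.32.77  path d0:-→d1:-→d2:-→d3:-→d4:-→d5:-→d6:-→d7:-→d8:-→d9:-→d10:-→d11:-→d12:-→d13:-→d14:-→d15:-→d16:-→d17:-→d18:-→d19:-→d20:H2  best=H2
  add 186.224.0.0/12 -> H3 at depth 12
  add 197.128.203.82/32 -> H1 at depth 32
  ? 197.128.203.71  path d0:-→d1:-→d2:-→d3:-→d4:-→d5:-→d6:-→d7:-→d8:-→d9:-→d10:-→d11:-→d12:-→d13:-→d14:-→d15:-→d16:H3→d17:-→d18:-→d19:-→d20:-→d21:-→d22:-→d23:-→d24:-→d25:-→d26:-→d27:H1  best=H1
  ? 172.229.213.228  path d0:-→d1:-→d2:-→d3:-  best=no-route
  ? 186.229.32.9  path d0:-→d1:-→d2:-→d3:-→d4:-→d5:-→d6:-→d7:-→d8:-→d9:-→d10:-→d11:-→d12:H3→d13:-→d14:-→d15:-→d16:-→d17:-→d18:-→d19:-→d20:H2  best=H2
  ? 186.229.32.11  path d0:-→d1:-→d2:-→d3:-→d4:-→d5:-→d6:-→d7:-→d8:-→d9:-→d10:-→d11:-→d12:H3→d13:-→d14:-→d15:-→d16:-→d17:-→d18:-→d19:-→d20:H2  best=H2
  del 197.128.0.0/16 (clear depth 16)
  ? 186.224.0.0  path d0:-→d1:-→d2:-→d3:-→d4:-→d5:-→d6:-→d7:-→d8:-→d9:-→d10:-→d11:-→d12:H3→d13:-  best=H3
  ? 186.229.32.27  path d0:-→d1:-→d2:-→d3:-→d4:-→d5:-→d6:-→d7:-→d8:-→d9:-→d10:-→d11:-→d12:H3→d13:-→d14:-→d15:-→d16:-→d17:-→d18:-→d19:-→d20:H2  best=H2
  ? 197.128.203.82  path d0:-→d1:-→d2:-→d3:-→d4:-→d5:-→d6:-→d7:-→d8:-→d9:-→d10:-→d11:-→d12:-→d13:-→d14:-→d15:-→d16:-→d17:-→d18:-→d19:-→d20:-→d21:-→d22:-→d23:-→d24:-→d25:-→d26:-→d27:H1→d28:-→d29:-→d30:-→d31:-→d32:H1  best=H1
  add 197.128.0.0/10 -> H1 at depth 10
  add 197.128.0.0/9 -> H3 at depth 9
  ? 197.128.203.82  path d0:-→d1:-→d2:-→d3:-→d4:-→d5:-→d6:-→d7:-→d8:-→d9:H3→d10:H1→d11:-→d12:-→d13:-→d14:-→d15:-→d16:-→d17:-→d18:-→d19:-→d20:-→d21:-→d22:-→d23:-→d24:-→d25:-→d26:-→d27:H1→d28:-→d29:-→d30:-→d31:-→d32:H1  best=H1
  add 197.128.192.0/20 -> H2 at depth 20
  add 128.0.0.0/1 -> H2 at depth 1

== LOOKUPS ==
["H2","H2","H1","no-route","H2","H2","H3","H2","H1","H1"]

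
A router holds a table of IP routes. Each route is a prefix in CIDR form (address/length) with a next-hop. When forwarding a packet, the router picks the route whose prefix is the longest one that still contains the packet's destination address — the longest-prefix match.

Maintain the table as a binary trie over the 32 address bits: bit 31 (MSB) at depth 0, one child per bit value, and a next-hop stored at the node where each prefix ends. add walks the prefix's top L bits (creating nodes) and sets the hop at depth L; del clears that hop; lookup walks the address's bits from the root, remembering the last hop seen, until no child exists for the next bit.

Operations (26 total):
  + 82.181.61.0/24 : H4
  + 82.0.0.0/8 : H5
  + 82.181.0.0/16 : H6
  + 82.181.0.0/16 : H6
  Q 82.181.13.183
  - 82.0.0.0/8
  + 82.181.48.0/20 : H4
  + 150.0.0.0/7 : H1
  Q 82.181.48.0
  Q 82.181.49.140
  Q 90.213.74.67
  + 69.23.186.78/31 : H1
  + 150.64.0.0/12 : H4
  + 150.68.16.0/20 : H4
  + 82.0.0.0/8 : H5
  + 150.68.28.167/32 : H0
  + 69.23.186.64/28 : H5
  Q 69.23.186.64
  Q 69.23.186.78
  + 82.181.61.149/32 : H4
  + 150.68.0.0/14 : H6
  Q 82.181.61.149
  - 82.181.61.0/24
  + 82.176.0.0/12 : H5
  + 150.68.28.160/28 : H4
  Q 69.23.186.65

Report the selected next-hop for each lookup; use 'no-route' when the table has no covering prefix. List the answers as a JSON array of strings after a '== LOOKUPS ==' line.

Trace:
  add 82.181.61.0/24 -> H4 at depth 24
  add 82.0.0.0/8 -> H5 at depth 8
  add 82.181.0.0/16 -> H6 at depth 16
  add 82.181.0.0/16 -> H6 at depth 16
  lookup 82.181.13.183: bits 010100101011010100 walk d0:-→d1:-→d2:-→d3:-→d4:-→d5:-→d6:-→d7:-→d8:H5→d9:-→d10:-→d11:-→d12:-→d13:-→d14:-→d15:-→d16:H6→d17:-→d18:- -> H6
  - 82.0.0.0/8 clear@8
  add 82.181.48.0/20 -> H4 at depth 20
  add 150.0.0.0/7 -> H1 at depth 7
  lookup 82.181.48.0: bits 01010010101101010011 walk d0:-→d1:-→d2:-→d3:-→d4:-→d5:-→d6:-→d7:-→d8:-→d9:-→d10:-→d11:-→d12:-→d13:-→d14:-→d15:-→d16:H6→d17:-→d18:-→d19:-→d20:H4 -> H4
  lookup 82.181.49.140: bits 01010010101101010011 walk d0:-→d1:-→d2:-→d3:-→d4:-→d5:-→d6:-→d7:-→d8:-→d9:-→d10:-→d11:-→d12:-→d13:-→d14:-→d15:-→d16:H6→d17:-→d18:-→d19:-→d20:H4 -> H4
  lookup 90.213.74.67: bits 0101 walk d0:-→d1:-→d2:-→d3:-→d4:- -> no-route
  add 69.23.186.78/31 -> H1 at depth 31
  add 150.64.0.0/12 -> H4 at depth 12
  add 150.68.16.0/20 -> H4 at depth 20
  add 82.0.0.0/8 -> H5 at depth 8
  add 150.68.28.167/32 -> H0 at depth 32
  add 69.23.186.64/28 -> H5 at depth 28
  lookup 69.23.186.64: bits 0100010100010111101110100100 walk d0:-→d1:-→d2:-→d3:-→d4:-→d5:-→d6:-→d7:-→d8:-→d9:-→d10:-→d11:-→d12:-→d13:-→d14:-→d15:-→d16:-→d17:-→d18:-→d19:-→d20:-→d21:-→d22:-→d23:-→d24:-→d25:-→d26:-→d27:-→d28:H5 -> H5
  lookup 69.23.186.78: bits 0100010100010111101110100100111 walk d0:-→d1:-→d2:-→d3:-→d4:-→d5:-→d6:-→d7:-→d8:-→d9:-→d10:-→d11:-→d12:-→d13:-→d14:-→d15:-→d16:-→d17:-→d18:-→d19:-→d20:-→d21:-→d22:-→d23:-→d24:-→d25:-→d26:-→d27:-→d28:H5→d29:-→d30:-→d31:H1 -> H1
  add 82.181.61.149/32 -> H4 at depth 32
  add 150.68.0.0/14 -> H6 at depth 14
  lookup 82.181.61.149: bits 01010010101101010011110110010101 walk d0:-→d1:-→d2:-→d3:-→d4:-→d5:-→d6:-→d7:-→d8:H5→d9:-→d10:-→d11:-→d12:-→d13:-→d14:-→d15:-→d16:H6→d17:-→d18:-→d19:-→d20:H4→d21:-→d22:-→d23:-→d24:H4→d25:-→d26:-→d27:-→d28:-→d29:-→d30:-→d31:-→d32:H4 -> H4
  - 82.181.61.0/24 clear@24
  add 82.176.0.0/12 -> H5 at depth 12
  add 150.68.28.160/28 -> H4 at depth 28
  lookup 69.23.186.65: bits 0100010100010111101110100100 walk d0:-→d1:-→d2:-→d3:-→d4:-→d5:-→d6:-→d7:-→d8:-→d9:-→d10:-→d11:-→d12:-→d13:-→d14:-→d15:-→d16:-→d17:-→d18:-→d19:-→d20:-→d21:-→d22:-→d23:-→d24:-→d25:-→d26:-→d27:-→d28:H5 -> H5

== LOOKUPS ==
["H6","H4","H4","no-route","H5","H1","H4","H5"]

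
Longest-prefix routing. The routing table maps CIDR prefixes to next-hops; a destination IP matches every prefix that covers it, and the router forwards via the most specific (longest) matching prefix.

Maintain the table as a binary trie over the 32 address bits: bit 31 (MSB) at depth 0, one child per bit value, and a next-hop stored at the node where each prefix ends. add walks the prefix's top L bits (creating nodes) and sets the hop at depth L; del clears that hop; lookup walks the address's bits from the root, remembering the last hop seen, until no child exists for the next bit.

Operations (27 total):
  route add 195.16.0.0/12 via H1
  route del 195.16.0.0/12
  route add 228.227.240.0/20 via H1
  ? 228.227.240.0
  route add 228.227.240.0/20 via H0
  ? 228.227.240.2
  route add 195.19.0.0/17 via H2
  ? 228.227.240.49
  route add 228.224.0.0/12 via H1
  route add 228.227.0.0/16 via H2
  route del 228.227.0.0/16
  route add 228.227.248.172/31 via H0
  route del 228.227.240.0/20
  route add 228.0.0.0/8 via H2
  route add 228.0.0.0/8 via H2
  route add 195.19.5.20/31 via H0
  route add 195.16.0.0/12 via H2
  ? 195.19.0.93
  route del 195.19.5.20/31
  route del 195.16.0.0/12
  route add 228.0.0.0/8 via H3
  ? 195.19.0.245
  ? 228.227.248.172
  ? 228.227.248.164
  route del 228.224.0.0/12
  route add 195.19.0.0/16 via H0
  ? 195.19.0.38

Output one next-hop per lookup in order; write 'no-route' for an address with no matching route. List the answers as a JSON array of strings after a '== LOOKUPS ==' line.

Process each operation:
  add 195.16.0.0/12 -> H1 at depth 12
  - 195.16.0.0/12 clear@12
  add 228.227.240.0/20 -> H1 at depth 20
  lookup 228.227.240.0: bits 11100100111000111111 walk d0:-→d1:-→d2:-→d3:-→d4:-→d5:-→d6:-→d7:-→d8:-→d9:-→d10:-→d11:-→d12:-→d13:-→d14:-→d15:-→d16:-→d17:-→d18:-→d19:-→d20:H1 -> H1
  add 228.227.240.0/20 -> H0 at depth 20
  lookup 228.227.240.2: bits 11100100111000111111 walk d0:-→d1:-→d2:-→d3:-→d4:-→d5:-→d6:-→d7:-→d8:-→d9:-→d10:-→d11:-→d12:-→d13:-→d14:-→d15:-→d16:-→d17:-→d18:-→d19:-→d20:H0 -> H0
  add 195.19.0.0/17 -> H2 at depth 17
  lookup 228.227.240.49: bits 11100100111000111111 walk d0:-→d1:-→d2:-→d3:-→d4:-→d5:-→d6:-→d7:-→d8:-→d9:-→d10:-→d11:-→d12:-→d13:-→d14:-→d15:-→d16:-→d17:-→d18:-→d19:-→d20:H0 -> H0
  add 228.224.0.0/12 -> H1 at depth 12
  add 228.227.0.0/16 -> H2 at depth 16
  - 228.227.0.0/16 clear@16
  add 228.227.248.172/31 -> H0 at depth 31
  - 228.227.240.0/20 clear@20
  add 228.0.0.0/8 -> H2 at depth 8
  add 228.0.0.0/8 -> H2 at depth 8
  add 195.19.5.20/31 -> H0 at depth 31
  add 195.16.0.0/12 -> H2 at depth 12
  lookup 195.19.0.93: bits 110000110001001100000 walk d0:-→d1:-→d2:-→d3:-→d4:-→d5:-→d6:-→d7:-→d8:-→d9:-→d10:-→d11:-→d12:H2→d13:-→d14:-→d15:-→d16:-→d17:H2→d18:-→d19:-→d20:-→d21:- -> H2
  - 195.19.5.20/31 clear@31
  - 195.16.0.0/12 clear@12
  add 228.0.0.0/8 -> H3 at depth 8
  lookup 195.19.0.245: bits 110000110001001100000 walk d0:-→d1:-→d2:-→d3:-→d4:-→d5:-→d6:-→d7:-→d8:-→d9:-→d10:-→d11:-→d12:-→d13:-→d14:-→d15:-→d16:-→d17:H2→d18:-→d19:-→d20:-→d21:- -> H2
  lookup 228.227.248.172: bits 1110010011100011111110001010110 walk d0:-→d1:-→d2:-→d3:-→d4:-→d5:-→d6:-→d7:-→d8:H3→d9:-→d10:-→d11:-→d12:H1→d13:-→d14:-→d15:-→d16:-→d17:-→d18:-→d19:-→d20:-→d21:-→d22:-→d23:-→d24:-→d25:-→d26:-→d27:-→d28:-→d29:-→d30:-→d31:H0 -> H0
  lookup 228.227.248.164: bits 1110010011100011111110001010 walk d0:-→d1:-→d2:-→d3:-→d4:-→d5:-→d6:-→d7:-→d8:H3→d9:-→d10:-→d11:-→d12:H1→d13:-→d14:-→d15:-→d16:-→d17:-→d18:-→d19:-→d20:-→d21:-→d22:-→d23:-→d24:-→d25:-→d26:-→d27:-→d28:- -> H1
  - 228.224.0.0/12 clear@12
  add 195.19.0.0/16 -> H0 at depth 16
  lookup 195.19.0.38: bits 110000110001001100000 walk d0:-→d1:-→d2:-→d3:-→d4:-→d5:-→d6:-→d7:-→d8:-→d9:-→d10:-→d11:-→d12:-→d13:-→d14:-→d15:-→d16:H0→d17:H2→d18:-→d19:-→d20:-→d21:- -> H2

== LOOKUPS ==
["H1","H0","H0","H2","H2","H0","H1","H2"]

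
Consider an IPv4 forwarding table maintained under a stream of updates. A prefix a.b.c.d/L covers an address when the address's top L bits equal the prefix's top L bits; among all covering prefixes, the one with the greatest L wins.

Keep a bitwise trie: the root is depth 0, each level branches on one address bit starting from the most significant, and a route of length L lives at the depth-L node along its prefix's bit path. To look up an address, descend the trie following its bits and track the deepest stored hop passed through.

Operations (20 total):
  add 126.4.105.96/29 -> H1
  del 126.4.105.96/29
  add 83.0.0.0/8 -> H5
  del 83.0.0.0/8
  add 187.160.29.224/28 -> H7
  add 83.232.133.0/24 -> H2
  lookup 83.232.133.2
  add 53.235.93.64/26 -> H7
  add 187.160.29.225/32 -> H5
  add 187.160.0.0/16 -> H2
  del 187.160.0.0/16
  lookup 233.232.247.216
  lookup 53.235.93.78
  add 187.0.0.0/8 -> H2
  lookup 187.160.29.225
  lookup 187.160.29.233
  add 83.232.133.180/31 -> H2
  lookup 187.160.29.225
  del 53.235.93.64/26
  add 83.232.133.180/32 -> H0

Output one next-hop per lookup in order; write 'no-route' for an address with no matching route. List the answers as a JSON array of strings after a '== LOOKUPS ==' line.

Process each operation:
  + 126.4.105.96/29 (H1) depth=29
  - 126.4.105.96/29 clear@29
  + 83.0.0.0/8 (H5) depth=8
  - 83.0.0.0/8 clear@8
  + 187.160.29.224/28 (H7) depth=28
  + 83.232.133.0/24 (H2) depth=24
  lookup 83.232.133.2: bits 010100111110100010000101 walk d0:-→d1:-→d2:-→d3:-→d4:-→d5:-→d6:-→d7:-→d8:-→d9:-→d10:-→d11:-→d12:-→d13:-→d14:-→d15:-→d16:-→d17:-→d18:-→d19:-→d20:-→d21:-→d22:-→d23:-→d24:H2 -> H2
  + 53.235.93.64/26 (H7) depth=26
  + 187.160.29.225/32 (H5) depth=32
  + 187.160.0.0/16 (H2) depth=16
  - 187.160.0.0/16 clear@16
  lookup 233.232.247.216: bits 1 walk d0:-→d1:- -> no-route
  lookup 53.235.93.78: bits 00110101111010110101110101 walk d0:-→d1:-→d2:-→d3:-→d4:-→d5:-→d6:-→d7:-→d8:-→d9:-→d10:-→d11:-→d12:-→d13:-→d14:-→d15:-→d16:-→d17:-→d18:-→d19:-→d20:-→d21:-→d22:-→d23:-→d24:-→d25:-→d26:H7 -> H7
  + 187.0.0.0/8 (H2) depth=8
  lookup 187.160.29.225: bits 10111011101000000001110111100001 walk d0:-→d1:-→d2:-→d3:-→d4:-→d5:-→d6:-→d7:-→d8:H2→d9:-→d10:-→d11:-→d12:-→d13:-→d14:-→d15:-→d16:-→d17:-→d18:-→d19:-→d20:-→d21:-→d22:-→d23:-→d24:-→d25:-→d26:-→d27:-→d28:H7→d29:-→d30:-→d31:-→d32:H5 -> H5
  lookup 187.160.29.233: bits 1011101110100000000111011110 walk d0:-→d1:-→d2:-→d3:-→d4:-→d5:-→d6:-→d7:-→d8:H2→d9:-→d10:-→d11:-→d12:-→d13:-→d14:-→d15:-→d16:-→d17:-→d18:-→d19:-→d20:-→d21:-→d22:-→d23:-→d24:-→d25:-→d26:-→d27:-→d28:H7 -> H7
  + 83.232.133.180/31 (H2) depth=31
  lookup 187.160.29.225: bits 10111011101000000001110111100001 walk d0:-→d1:-→d2:-→d3:-→d4:-→d5:-→d6:-→d7:-→d8:H2→d9:-→d10:-→d11:-→d12:-→d13:-→d14:-→d15:-→d16:-→d17:-→d18:-→d19:-→d20:-→d21:-→d22:-→d23:-→d24:-→d25:-→d26:-→d27:-→d28:H7→d29:-→d30:-→d31:-→d32:H5 -> H5
  - 53.235.93.64/26 clear@26
  + 83.232.133.180/32 (H0) depth=32

== LOOKUPS ==
["H2","no-route","H7","H5","H7","H5"]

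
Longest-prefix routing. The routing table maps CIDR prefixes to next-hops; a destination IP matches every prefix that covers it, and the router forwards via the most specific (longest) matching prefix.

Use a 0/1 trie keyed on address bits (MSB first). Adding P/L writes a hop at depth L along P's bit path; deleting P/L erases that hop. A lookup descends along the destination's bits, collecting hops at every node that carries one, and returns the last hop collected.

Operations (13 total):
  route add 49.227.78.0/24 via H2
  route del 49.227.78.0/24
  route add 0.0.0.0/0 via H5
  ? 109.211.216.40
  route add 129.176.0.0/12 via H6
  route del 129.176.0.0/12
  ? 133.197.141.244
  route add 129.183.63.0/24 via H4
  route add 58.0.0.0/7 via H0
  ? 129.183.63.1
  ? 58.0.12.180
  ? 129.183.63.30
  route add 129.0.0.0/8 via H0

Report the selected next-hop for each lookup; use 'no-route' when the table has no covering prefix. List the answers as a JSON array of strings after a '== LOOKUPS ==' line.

Apply in order:
  + 49.227.78.0/24 (H2) depth=24
  del 49.227.78.0/24 (clear depth 24)
  + 0.0.0.0/0 (H5) depth=0
  ? 109.211.216.40  path d0:H5→d1:-  best=H5
  + 129.176.0.0/12 (H6) depth=12
  del 129.176.0.0/12 (clear depth 12)
  ? 133.197.141.244  path d0:H5→d1:-→d2:-→d3:-→d4:-→d5:-  best=H5
  + 129.183.63.0/24 (H4) depth=24
  + 58.0.0.0/7 (H0) depth=7
  ? 129.183.63.1  path d0:H5→d1:-→d2:-→d3:-→d4:-→d5:-→d6:-→d7:-→d8:-→d9:-→d10:-→d11:-→d12:-→d13:-→d14:-→d15:-→d16:-→d17:-→d18:-→d19:-→d20:-→d21:-→d22:-→d23:-→d24:H4  best=H4
  ? 58.0.12.180  path d0:H5→d1:-→d2:-→d3:-→d4:-→d5:-→d6:-→d7:H0  best=H0
  ? 129.183.63.30  path d0:H5→d1:-→d2:-→d3:-→d4:-→d5:-→d6:-→d7:-→d8:-→d9:-→d10:-→d11:-→d12:-→d13:-→d14:-→d15:-→d16:-→d17:-→d18:-→d19:-→d20:-→d21:-→d22:-→d23:-→d24:H4  best=H4
  + 129.0.0.0/8 (H0) depth=8

== LOOKUPS ==
["H5","H5","H4","H0","H4"]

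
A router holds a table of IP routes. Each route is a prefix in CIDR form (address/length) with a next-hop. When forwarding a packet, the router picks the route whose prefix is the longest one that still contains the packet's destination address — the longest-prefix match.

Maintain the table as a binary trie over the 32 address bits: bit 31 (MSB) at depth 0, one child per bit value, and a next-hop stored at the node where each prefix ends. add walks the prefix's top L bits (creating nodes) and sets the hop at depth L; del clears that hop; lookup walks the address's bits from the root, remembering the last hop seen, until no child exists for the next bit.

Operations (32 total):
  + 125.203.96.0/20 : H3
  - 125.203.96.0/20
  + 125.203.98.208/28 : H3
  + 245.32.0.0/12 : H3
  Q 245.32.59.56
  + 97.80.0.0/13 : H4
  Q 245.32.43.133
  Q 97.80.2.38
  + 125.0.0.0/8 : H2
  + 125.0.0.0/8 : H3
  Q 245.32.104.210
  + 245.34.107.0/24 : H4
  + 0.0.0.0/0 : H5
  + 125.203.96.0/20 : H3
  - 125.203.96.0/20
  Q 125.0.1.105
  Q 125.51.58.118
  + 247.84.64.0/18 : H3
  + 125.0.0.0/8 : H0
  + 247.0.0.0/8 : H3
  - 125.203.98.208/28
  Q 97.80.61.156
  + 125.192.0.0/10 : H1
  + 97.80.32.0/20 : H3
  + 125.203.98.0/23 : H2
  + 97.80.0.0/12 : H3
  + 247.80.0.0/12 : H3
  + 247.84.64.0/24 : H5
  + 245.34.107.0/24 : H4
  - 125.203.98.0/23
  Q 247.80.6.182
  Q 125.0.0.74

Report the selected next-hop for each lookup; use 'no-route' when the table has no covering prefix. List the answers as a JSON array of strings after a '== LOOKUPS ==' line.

Apply in order:
  + 125.203.96.0/20 (H3) depth=20
  - 125.203.96.0/20 clear@20
  + 125.203.98.208/28 (H3) depth=28
  + 245.32.0.0/12 (H3) depth=12
  lookup 245.32.59.56: bits 111101010010 walk d0:-→d1:-→d2:-→d3:-→d4:-→d5:-→d6:-→d7:-→d8:-→d9:-→d10:-→d11:-→d12:H3 -> H3
  + 97.80.0.0/13 (H4) depth=13
  lookup 245.32.43.133: bits 111101010010 walk d0:-→d1:-→d2:-→d3:-→d4:-→d5:-→d6:-→d7:-→d8:-→d9:-→d10:-→d11:-→d12:H3 -> H3
  lookup 97.80.2.38: bits 0110000101010 walk d0:-→d1:-→d2:-→d3:-→d4:-→d5:-→d6:-→d7:-→d8:-→d9:-→d10:-→d11:-→d12:-→d13:H4 -> H4
  + 125.0.0.0/8 (H2) depth=8
  + 125.0.0.0/8 (H3) depth=8
  lookup 245.32.104.210: bits 111101010010 walk d0:-→d1:-→d2:-→d3:-→d4:-→d5:-→d6:-→d7:-→d8:-→d9:-→d10:-→d11:-→d12:H3 -> H3
  + 245.34.107.0/24 (H4) depth=24
  + 0.0.0.0/0 (H5) depth=0
  + 125.203.96.0/20 (H3) depth=20
  - 125.203.96.0/20 clear@20
  lookup 125.0.1.105: bits 01111101 walk d0:H5→d1:-→d2:-→d3:-→d4:-→d5:-→d6:-→d7:-→d8:H3 -> H3
  lookup 125.51.58.118: bits 01111101 walk d0:H5→d1:-→d2:-→d3:-→d4:-→d5:-→d6:-→d7:-→d8:H3 -> H3
  + 247.84.64.0/18 (H3) depth=18
  + 125.0.0.0/8 (H0) depth=8
  + 247.0.0.0/8 (H3) depth=8
  - 125.203.98.208/28 clear@28
  lookup 97.80.61.156: bits 0110000101010 walk d0:H5→d1:-→d2:-→d3:-→d4:-→d5:-→d6:-→d7:-→d8:-→d9:-→d10:-→d11:-→d12:-→d13:H4 -> H4
  + 125.192.0.0/10 (H1) depth=10
  + 97.80.32.0/20 (H3) depth=20
  + 125.203.98.0/23 (H2) depth=23
  + 97.80.0.0/12 (H3) depth=12
  + 247.80.0.0/12 (H3) depth=12
  + 247.84.64.0/24 (H5) depth=24
  + 245.34.107.0/24 (H4) depth=24
  - 125.203.98.0/23 clear@23
  lookup 247.80.6.182: bits 1111011101010 walk d0:H5→d1:-→d2:-→d3:-→d4:-→d5:-→d6:-→d7:-→d8:H3→d9:-→d10:-→d11:-→d12:H3→d13:- -> H3
  lookup 125.0.0.74: bits 01111101 walk d0:H5→d1:-→d2:-→d3:-→d4:-→d5:-→d6:-→d7:-→d8:H0 -> H0

== LOOKUPS ==
["H3","H3","H4","H3","H3","H3","H4","H3","H0"]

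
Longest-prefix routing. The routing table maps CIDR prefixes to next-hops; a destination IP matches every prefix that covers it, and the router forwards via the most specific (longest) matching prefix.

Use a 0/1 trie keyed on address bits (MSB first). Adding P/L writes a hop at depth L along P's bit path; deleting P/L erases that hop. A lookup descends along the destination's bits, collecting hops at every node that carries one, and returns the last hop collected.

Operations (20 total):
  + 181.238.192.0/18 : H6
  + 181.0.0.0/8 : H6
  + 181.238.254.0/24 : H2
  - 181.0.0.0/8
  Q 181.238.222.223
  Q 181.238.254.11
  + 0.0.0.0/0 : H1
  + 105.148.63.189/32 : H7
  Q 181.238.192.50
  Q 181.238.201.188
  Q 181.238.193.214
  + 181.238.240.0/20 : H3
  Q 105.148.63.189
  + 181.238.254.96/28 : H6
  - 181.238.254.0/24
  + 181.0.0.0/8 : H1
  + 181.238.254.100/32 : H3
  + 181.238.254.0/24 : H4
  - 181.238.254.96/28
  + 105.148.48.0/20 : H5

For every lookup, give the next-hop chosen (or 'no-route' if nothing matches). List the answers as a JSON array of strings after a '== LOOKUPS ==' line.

Trace:
  add 181.238.192.0/18 -> H6 at depth 18
  add 181.0.0.0/8 -> H6 at depth 8
  add 181.238.254.0/24 -> H2 at depth 24
  del 181.0.0.0/8 (clear depth 8)
  ? 181.238.222.223  path d0:-→d1:-→d2:-→d3:-→d4:-→d5:-→d6:-→d7:-→d8:-→d9:-→d10:-→d11:-→d12:-→d13:-→d14:-→d15:-→d16:-→d17:-→d18:H6  best=H6
  ? 181.238.254.11  path d0:-→d1:-→d2:-→d3:-→d4:-→d5:-→d6:-→d7:-→d8:-→d9:-→d10:-→d11:-→d12:-→d13:-→d14:-→d15:-→d16:-→d17:-→d18:H6→d19:-→d20:-→d21:-→d22:-→d23:-→d24:H2  best=H2
  add 0.0.0.0/0 -> H1 at depth 0
  add 105.148.63.189/32 -> H7 at depth 32
  ? 181.238.192.50  path d0:H1→d1:-→d2:-→d3:-→d4:-→d5:-→d6:-→d7:-→d8:-→d9:-→d10:-→d11:-→d12:-→d13:-→d14:-→d15:-→d16:-→d17:-→d18:H6  best=H6
  ? 181.238.201.188  path d0:H1→d1:-→d2:-→d3:-→d4:-→d5:-→d6:-→d7:-→d8:-→d9:-→d10:-→d11:-→d12:-→d13:-→d14:-→d15:-→d16:-→d17:-→d18:H6  best=H6
  ? 181.238.193.214  path d0:H1→d1:-→d2:-→d3:-→d4:-→d5:-→d6:-→d7:-→d8:-→d9:-→d10:-→d11:-→d12:-→d13:-→d14:-→d15:-→d16:-→d17:-→d18:H6  best=H6
  add 181.238.240.0/20 -> H3 at depth 20
  ? 105.148.63.189  path d0:H1→d1:-→d2:-→d3:-→d4:-→d5:-→d6:-→d7:-→d8:-→d9:-→d10:-→d11:-→d12:-→d13:-→d14:-→d15:-→d16:-→d17:-→d18:-→d19:-→d20:-→d21:-→d22:-→d23:-→d24:-→d25:-→d26:-→d27:-→d28:-→d29:-→d30:-→d31:-→d32:H7  best=H7
  add 181.238.254.96/28 -> H6 at depth 28
  del 181.238.254.0/24 (clear depth 24)
  add 181.0.0.0/8 -> H1 at depth 8
  add 181.238.254.100/32 -> H3 at depth 32
  add 181.238.254.0/24 -> H4 at depth 24
  del 181.238.254.96/28 (clear depth 28)
  add 105.148.48.0/20 -> H5 at depth 20

== LOOKUPS ==
["H6","H2","H6","H6","H6","H7"]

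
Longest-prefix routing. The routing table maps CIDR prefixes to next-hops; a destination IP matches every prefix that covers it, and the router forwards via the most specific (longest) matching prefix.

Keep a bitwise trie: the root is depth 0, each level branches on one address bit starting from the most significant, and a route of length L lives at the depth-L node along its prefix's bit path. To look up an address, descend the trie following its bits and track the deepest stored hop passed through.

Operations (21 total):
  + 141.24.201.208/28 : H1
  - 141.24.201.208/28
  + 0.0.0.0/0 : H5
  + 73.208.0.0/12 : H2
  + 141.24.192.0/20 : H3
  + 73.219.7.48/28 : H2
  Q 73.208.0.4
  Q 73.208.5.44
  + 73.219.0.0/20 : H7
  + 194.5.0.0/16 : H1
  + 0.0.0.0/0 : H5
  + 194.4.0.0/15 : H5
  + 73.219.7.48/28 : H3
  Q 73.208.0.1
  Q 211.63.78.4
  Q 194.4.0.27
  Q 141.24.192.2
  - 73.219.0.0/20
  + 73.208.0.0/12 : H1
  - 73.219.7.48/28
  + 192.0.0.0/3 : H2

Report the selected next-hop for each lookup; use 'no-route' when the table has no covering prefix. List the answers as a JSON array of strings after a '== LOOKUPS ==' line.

Process each operation:
  add 141.24.201.208/28 -> H1 at depth 28
  del 141.24.201.208/28 (clear depth 28)
  add 0.0.0.0/0 -> H5 at depth 0
  add 73.208.0.0/12 -> H2 at depth 12
  add 141.24.192.0/20 -> H3 at depth 20
  add 73.219.7.48/28 -> H2 at depth 28
  Q 73.208.0.4: descend 010010011101 ; hops seen [H5,H2] ; pick H2
  Q 73.208.5.44: descend 010010011101 ; hops seen [H5,H2] ; pick H2
  add 73.219.0.0/20 -> H7 at depth 20
  add 194.5.0.0/16 -> H1 at depth 16
  add 0.0.0.0/0 -> H5 at depth 0
  add 194.4.0.0/15 -> H5 at depth 15
  add 73.219.7.48/28 -> H3 at depth 28
  Q 73.208.0.1: descend 010010011101 ; hops seen [H5,H2] ; pick H2
  Q 211.63.78.4: descend 110 ; hops seen [H5] ; pick H5
  Q 194.4.0.27: descend 110000100000010 ; hops seen [H5,H5] ; pick H5
  Q 141.24.192.2: descend 10001101000110001100 ; hops seen [H5,H3] ; pick H3
  del 73.219.0.0/20 (clear depth 20)
  add 73.208.0.0/12 -> H1 at depth 12
  del 73.219.7.48/28 (clear depth 28)
  add 192.0.0.0/3 -> H2 at depth 3

== LOOKUPS ==
["H2","H2","H2","H5","H5","H3"]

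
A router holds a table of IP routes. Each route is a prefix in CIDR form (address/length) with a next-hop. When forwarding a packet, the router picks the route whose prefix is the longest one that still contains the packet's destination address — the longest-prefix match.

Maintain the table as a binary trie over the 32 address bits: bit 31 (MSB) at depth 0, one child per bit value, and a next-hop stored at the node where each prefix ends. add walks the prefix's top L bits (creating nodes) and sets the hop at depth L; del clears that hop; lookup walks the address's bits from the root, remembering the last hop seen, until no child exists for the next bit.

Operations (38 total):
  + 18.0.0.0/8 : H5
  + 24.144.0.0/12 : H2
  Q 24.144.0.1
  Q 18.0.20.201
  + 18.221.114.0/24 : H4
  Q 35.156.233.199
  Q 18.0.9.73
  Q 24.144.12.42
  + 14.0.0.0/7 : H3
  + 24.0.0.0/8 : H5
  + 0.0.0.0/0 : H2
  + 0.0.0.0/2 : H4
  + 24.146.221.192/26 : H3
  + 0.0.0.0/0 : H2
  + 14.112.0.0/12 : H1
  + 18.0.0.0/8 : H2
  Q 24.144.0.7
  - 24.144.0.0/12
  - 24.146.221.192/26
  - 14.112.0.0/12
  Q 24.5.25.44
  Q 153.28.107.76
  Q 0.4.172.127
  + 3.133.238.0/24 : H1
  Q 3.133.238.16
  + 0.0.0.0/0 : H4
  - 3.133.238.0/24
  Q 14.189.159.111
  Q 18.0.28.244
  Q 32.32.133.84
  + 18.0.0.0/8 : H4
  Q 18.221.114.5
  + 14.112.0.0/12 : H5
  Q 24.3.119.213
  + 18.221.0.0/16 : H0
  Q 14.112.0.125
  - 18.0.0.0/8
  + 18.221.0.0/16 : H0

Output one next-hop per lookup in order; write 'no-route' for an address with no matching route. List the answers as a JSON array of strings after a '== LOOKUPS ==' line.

Apply in order:
  + 18.0.0.0/8 (H5) depth=8
  + 24.144.0.0/12 (H2) depth=12
  lookup 24.144.0.1: bits 000110001001 walk d0:-→d1:-→d2:-→d3:-→d4:-→d5:-→d6:-→d7:-→d8:-→d9:-→d10:-→d11:-→d12:H2 -> H2
  lookup 18.0.20.201: bits 00010010 walk d0:-→d1:-→d2:-→d3:-→d4:-→d5:-→d6:-→d7:-→d8:H5 -> H5
  + 18.221.114.0/24 (H4) depth=24
  lookup 35.156.233.199: bits 00 walk d0:-→d1:-→d2:- -> no-route
  lookup 18.0.9.73: bits 00010010 walk d0:-→d1:-→d2:-→d3:-→d4:-→d5:-→d6:-→d7:-→d8:H5 -> H5
  lookup 24.144.12.42: bits 000110001001 walk d0:-→d1:-→d2:-→d3:-→d4:-→d5:-→d6:-→d7:-→d8:-→d9:-→d10:-→d11:-→d12:H2 -> H2
  + 14.0.0.0/7 (H3) depth=7
  + 24.0.0.0/8 (H5) depth=8
  + 0.0.0.0/0 (H2) depth=0
  + 0.0.0.0/2 (H4) depth=2
  + 24.146.221.192/26 (H3) depth=26
  + 0.0.0.0/0 (H2) depth=0
  + 14.112.0.0/12 (H1) depth=12
  + 18.0.0.0/8 (H2) depth=8
  lookup 24.144.0.7: bits 00011000100100 walk d0:H2→d1:-→d2:H4→d3:-→d4:-→d5:-→d6:-→d7:-→d8:H5→d9:-→d10:-→d11:-→d12:H2→d13:-→d14:- -> H2
  del 24.144.0.0/12 (clear depth 12)
  del 24.146.221.192/26 (clear depth 26)
  del 14.112.0.0/12 (clear depth 12)
  lookup 24.5.25.44: bits 00011000 walk d0:H2→d1:-→d2:H4→d3:-→d4:-→d5:-→d6:-→d7:-→d8:H5 -> H5
  lookup 153.28.107.76: bits ε walk d0:H2 -> H2
  lookup 0.4.172.127: bits 0000 walk d0:H2→d1:-→d2:H4→d3:-→d4:- -> H4
  + 3.133.238.0/24 (H1) depth=24
  lookup 3.133.238.16: bits 000000111000010111101110 walk d0:H2→d1:-→d2:H4→d3:-→d4:-→d5:-→d6:-→d7:-→d8:-→d9:-→d10:-→d11:-→d12:-→d13:-→d14:-→d15:-→d16:-→d17:-→d18:-→d19:-→d20:-→d21:-→d22:-→d23:-→d24:H1 -> H1
  + 0.0.0.0/0 (H4) depth=0
  del 3.133.238.0/24 (clear depth 24)
  lookup 14.189.159.111: bits 00001110 walk d0:H4→d1:-→d2:H4→d3:-→d4:-→d5:-→d6:-→d7:H3→d8:- -> H3
  lookup 18.0.28.244: bits 00010010 walk d0:H4→d1:-→d2:H4→d3:-→d4:-→d5:-→d6:-→d7:-→d8:H2 -> H2
  lookup 32.32.133.84: bits 00 walk d0:H4→d1:-→d2:H4 -> H4
  + 18.0.0.0/8 (H4) depth=8
  lookup 18.221.114.5: bits 000100101101110101110010 walk d0:H4→d1:-→d2:H4→d3:-→d4:-→d5:-→d6:-→d7:-→d8:H4→d9:-→d10:-→d11:-→d12:-→d13:-→d14:-→d15:-→d16:-→d17:-→d18:-→d19:-→d20:-→d21:-→d22:-→d23:-→d24:H4 -> H4
  + 14.112.0.0/12 (H5) depth=12
  lookup 24.3.119.213: bits 00011000 walk d0:H4→d1:-→d2:H4→d3:-→d4:-→d5:-→d6:-→d7:-→d8:H5 -> H5
  + 18.221.0.0/16 (H0) depth=16
  lookup 14.112.0.125: bits 000011100111 walk d0:H4→d1:-→d2:H4→d3:-→d4:-→d5:-→d6:-→d7:H3→d8:-→d9:-→d10:-→d11:-→d12:H5 -> H5
  del 18.0.0.0/8 (clear depth 8)
  + 18.221.0.0/16 (H0) depth=16

== LOOKUPS ==
["H2","H5","no-route","H5","H2","H2","H5","H2","H4","H1","H3","H2","H4","H4","H5","H5"]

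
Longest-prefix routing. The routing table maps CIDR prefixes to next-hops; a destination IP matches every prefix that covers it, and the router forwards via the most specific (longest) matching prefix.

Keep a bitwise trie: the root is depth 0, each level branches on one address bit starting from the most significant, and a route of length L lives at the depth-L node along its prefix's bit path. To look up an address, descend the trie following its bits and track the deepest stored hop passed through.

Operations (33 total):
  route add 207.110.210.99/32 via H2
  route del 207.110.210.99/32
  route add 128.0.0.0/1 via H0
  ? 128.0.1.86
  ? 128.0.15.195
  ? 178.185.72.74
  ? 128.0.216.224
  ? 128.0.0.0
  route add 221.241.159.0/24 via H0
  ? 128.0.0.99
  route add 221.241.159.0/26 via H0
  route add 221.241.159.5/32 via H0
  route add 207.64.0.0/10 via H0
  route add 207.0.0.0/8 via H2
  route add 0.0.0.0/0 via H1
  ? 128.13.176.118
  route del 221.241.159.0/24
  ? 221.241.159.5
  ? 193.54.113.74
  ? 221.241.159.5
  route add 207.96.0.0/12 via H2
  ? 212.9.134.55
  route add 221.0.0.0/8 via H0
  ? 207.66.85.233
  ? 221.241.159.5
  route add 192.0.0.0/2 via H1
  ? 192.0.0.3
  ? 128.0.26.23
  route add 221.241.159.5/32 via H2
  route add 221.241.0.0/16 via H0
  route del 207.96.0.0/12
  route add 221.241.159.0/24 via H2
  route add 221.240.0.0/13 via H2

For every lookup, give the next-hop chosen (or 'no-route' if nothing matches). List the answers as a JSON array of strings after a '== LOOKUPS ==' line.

Process each operation:
  add 207.110.210.99/32 -> H2 at depth 32
  - 207.110.210.99/32 clear@32
  add 128.0.0.0/1 -> H0 at depth 1
  ? 128.0.1.86  path d0:-→d1:H0  best=H0
  ? 128.0.15.195  path d0:-→d1:H0  best=H0
  ? 178.185.72.74  path d0:-→d1:H0  best=H0
  ? 128.0.216.224  path d0:-→d1:H0  best=H0
  ? 128.0.0.0  path d0:-→d1:H0  best=H0
  add 221.241.159.0/24 -> H0 at depth 24
  ? 128.0.0.99  path d0:-→d1:H0  best=H0
  add 221.241.159.0/26 -> H0 at depth 26
  add 221.241.159.5/32 -> H0 at depth 32
  add 207.64.0.0/10 -> H0 at depth 10
  add 207.0.0.0/8 -> H2 at depth 8
  add 0.0.0.0/0 -> H1 at depth 0
  ? 128.13.176.118  path d0:H1→d1:H0  best=H0
  - 221.241.159.0/24 clear@24
  ? 221.241.159.5  path d0:H1→d1:H0→d2:-→d3:-→d4:-→d5:-→d6:-→d7:-→d8:-→d9:-→d10:-→d11:-→d12:-→d13:-→d14:-→d15:-→d16:-→d17:-→d18:-→d19:-→d20:-→d21:-→d22:-→d23:-→d24:-→d25:-→d26:H0→d27:-→d28:-→d29:-→d30:-→d31:-→d32:H0  best=H0
  ? 193.54.113.74  path d0:H1→d1:H0→d2:-→d3:-→d4:-  best=H0
  ? 221.241.159.5  path d0:H1→d1:H0→d2:-→d3:-→d4:-→d5:-→d6:-→d7:-→d8:-→d9:-→d10:-→d11:-→d12:-→d13:-→d14:-→d15:-→d16:-→d17:-→d18:-→d19:-→d20:-→d21:-→d22:-→d23:-→d24:-→d25:-→d26:H0→d27:-→d28:-→d29:-→d30:-→d31:-→d32:H0  best=H0
  add 207.96.0.0/12 -> H2 at depth 12
  ? 212.9.134.55  path d0:H1→d1:H0→d2:-→d3:-→d4:-  best=H0
  add 221.0.0.0/8 -> H0 at depth 8
  ? 207.66.85.233  path d0:H1→d1:H0→d2:-→d3:-→d4:-→d5:-→d6:-→d7:-→d8:H2→d9:-→d10:H0  best=H0
  ? 221.241.159.5  path d0:H1→d1:H0→d2:-→d3:-→d4:-→d5:-→d6:-→d7:-→d8:H0→d9:-→d10:-→d11:-→d12:-→d13:-→d14:-→d15:-→d16:-→d17:-→d18:-→d19:-→d20:-→d21:-→d22:-→d23:-→d24:-→d25:-→d26:H0→d27:-→d28:-→d29:-→d30:-→d31:-→d32:H0  best=H0
  add 192.0.0.0/2 -> H1 at depth 2
  ? 192.0.0.3  path d0:H1→d1:H0→d2:H1→d3:-→d4:-  best=H1
  ? 128.0.26.23  path d0:H1→d1:H0  best=H0
  add 221.241.159.5/32 -> H2 at depth 32
  add 221.241.0.0/16 -> H0 at depth 16
  - 207.96.0.0/12 clear@12
  add 221.241.159.0/24 -> H2 at depth 24
  add 221.240.0.0/13 -> H2 at depth 13

== LOOKUPS ==
["H0","H0","H0","H0","H0","H0","H0","H0","H0","H0","H0","H0","H0","H1","H0"]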